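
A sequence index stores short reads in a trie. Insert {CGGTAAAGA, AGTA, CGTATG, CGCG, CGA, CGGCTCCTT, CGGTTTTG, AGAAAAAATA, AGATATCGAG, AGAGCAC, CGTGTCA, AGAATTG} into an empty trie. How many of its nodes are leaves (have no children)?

12

A leaf is a node with no children — equivalently, the end of a word that is not a proper prefix of any other stored word.
Those words: "AGAAAAAATA", "AGAATTG", "AGAGCAC", "AGATATCGAG", "AGTA", "CGA", "CGCG", "CGGCTCCTT", "CGGTAAAGA", "CGGTTTTG", "CGTATG", "CGTGTCA"
Leaf count: 12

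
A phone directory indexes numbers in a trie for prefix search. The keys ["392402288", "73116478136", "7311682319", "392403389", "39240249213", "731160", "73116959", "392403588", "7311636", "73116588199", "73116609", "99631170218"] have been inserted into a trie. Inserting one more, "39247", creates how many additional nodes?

Walking "39247" from the root, the first 4 characters ("3924") follow existing edges; "7" is the first miss.
New nodes needed: |"39247"| − 4 = 5 − 4 = 1.

1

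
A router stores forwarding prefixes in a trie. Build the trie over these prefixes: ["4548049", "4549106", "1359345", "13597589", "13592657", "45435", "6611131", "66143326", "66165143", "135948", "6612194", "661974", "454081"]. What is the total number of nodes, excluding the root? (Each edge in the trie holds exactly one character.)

Trace insertions, counting only characters that open a new branch:
  "4548049" → 7 new (4, 5, 4, 8, 0, 4, 9)
  "4549106" → prefix "454" already present; 4 new (9, 1, 0, 6)
  "1359345" → 7 new (1, 3, 5, 9, 3, 4, 5)
  "13597589" → prefix "1359" already present; 4 new (7, 5, 8, 9)
  "13592657" → prefix "1359" already present; 4 new (2, 6, 5, 7)
  "45435" → prefix "454" already present; 2 new (3, 5)
  "6611131" → 7 new (6, 6, 1, 1, 1, 3, 1)
  "66143326" → prefix "661" already present; 5 new (4, 3, 3, 2, 6)
  "66165143" → prefix "661" already present; 5 new (6, 5, 1, 4, 3)
  "135948" → prefix "1359" already present; 2 new (4, 8)
  "6612194" → prefix "661" already present; 4 new (2, 1, 9, 4)
  "661974" → prefix "661" already present; 3 new (9, 7, 4)
  "454081" → prefix "454" already present; 3 new (0, 8, 1)
Total nodes = 7 + 4 + 7 + 4 + 4 + 2 + 7 + 5 + 5 + 2 + 4 + 3 + 3 = 57

57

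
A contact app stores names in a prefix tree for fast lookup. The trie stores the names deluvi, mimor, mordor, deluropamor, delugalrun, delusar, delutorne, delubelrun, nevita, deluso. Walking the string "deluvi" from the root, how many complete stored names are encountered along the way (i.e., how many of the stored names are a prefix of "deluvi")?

1

Traverse "deluvi" character by character; count nodes along the way that are marked as word ends.
Prefixes of the query that are stored words: "deluvi"
Count: 1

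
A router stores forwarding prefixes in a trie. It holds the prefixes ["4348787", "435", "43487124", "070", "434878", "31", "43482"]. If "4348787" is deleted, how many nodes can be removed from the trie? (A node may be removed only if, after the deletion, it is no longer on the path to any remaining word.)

1

A node on "4348787"'s path can go only if nothing else ends at it or branches off below it.
The suffix "7" (1 node) is used only by "4348787"; "434878" is itself a stored word, so pruning stops there.
Nodes removed: 1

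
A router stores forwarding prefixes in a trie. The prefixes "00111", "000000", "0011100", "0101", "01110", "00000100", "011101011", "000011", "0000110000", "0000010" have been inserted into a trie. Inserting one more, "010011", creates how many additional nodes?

Walking "010011" from the root, the first 3 characters ("010") follow existing edges; "0" is the first miss.
So 6 − 3 = 3 new nodes.

3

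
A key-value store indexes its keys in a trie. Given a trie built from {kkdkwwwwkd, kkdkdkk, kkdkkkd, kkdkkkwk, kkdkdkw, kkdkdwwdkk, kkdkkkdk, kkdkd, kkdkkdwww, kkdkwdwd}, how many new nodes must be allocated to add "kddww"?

4

"k" is already a path in the trie; the remaining "ddww" must be added.
New nodes needed: |"kddww"| − 1 = 5 − 1 = 4.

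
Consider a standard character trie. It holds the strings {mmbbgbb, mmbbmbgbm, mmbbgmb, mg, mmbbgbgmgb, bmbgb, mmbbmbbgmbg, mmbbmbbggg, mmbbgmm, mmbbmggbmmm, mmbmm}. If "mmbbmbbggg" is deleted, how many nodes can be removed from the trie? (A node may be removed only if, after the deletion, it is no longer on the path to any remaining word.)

Walk "mmbbmbbggg" from the leaf back toward the root, removing each node that no remaining word uses.
The suffix "gg" (2 nodes) is used only by "mmbbmbbggg"; the node for "mmbbmbbg" still has the child "m", so pruning stops there.
Nodes removed: 2

2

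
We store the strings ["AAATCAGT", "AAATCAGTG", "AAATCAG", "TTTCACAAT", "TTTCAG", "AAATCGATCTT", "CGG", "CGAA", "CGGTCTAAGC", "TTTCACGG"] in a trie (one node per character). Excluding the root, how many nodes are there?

39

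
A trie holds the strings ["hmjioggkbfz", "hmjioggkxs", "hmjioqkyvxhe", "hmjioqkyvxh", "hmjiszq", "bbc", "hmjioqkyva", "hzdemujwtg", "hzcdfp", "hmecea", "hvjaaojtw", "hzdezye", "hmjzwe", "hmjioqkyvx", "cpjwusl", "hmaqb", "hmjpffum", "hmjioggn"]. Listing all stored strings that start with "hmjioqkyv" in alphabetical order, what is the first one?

hmjioqkyva

Words with prefix "hmjioqkyv", in lexicographic order: "hmjioqkyva", "hmjioqkyvx", "hmjioqkyvxh", "hmjioqkyvxhe"
The 1st is hmjioqkyva.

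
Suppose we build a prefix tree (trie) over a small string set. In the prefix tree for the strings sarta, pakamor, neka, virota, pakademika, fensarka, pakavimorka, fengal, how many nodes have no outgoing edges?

Leaves are exactly the stored words that no other stored word extends.
Those words: "fengal", "fensarka", "neka", "pakademika", "pakamor", "pakavimorka", "sarta", "virota"
Leaf count: 8

8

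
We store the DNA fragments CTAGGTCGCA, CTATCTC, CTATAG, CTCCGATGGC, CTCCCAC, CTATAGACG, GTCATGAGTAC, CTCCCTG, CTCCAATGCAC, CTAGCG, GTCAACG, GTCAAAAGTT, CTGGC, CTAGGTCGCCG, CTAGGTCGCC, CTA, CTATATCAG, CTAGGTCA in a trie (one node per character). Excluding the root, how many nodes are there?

70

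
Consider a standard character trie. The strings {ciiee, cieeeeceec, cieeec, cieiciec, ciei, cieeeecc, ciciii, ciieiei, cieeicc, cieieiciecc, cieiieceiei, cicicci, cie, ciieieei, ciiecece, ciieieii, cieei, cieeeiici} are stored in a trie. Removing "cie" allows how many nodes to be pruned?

0

Walk "cie" from the leaf back toward the root, removing each node that no remaining word uses.
Every node on "cie" is still needed (e.g. by "cieeeeceec"), so nothing is freed.
Nodes removed: 0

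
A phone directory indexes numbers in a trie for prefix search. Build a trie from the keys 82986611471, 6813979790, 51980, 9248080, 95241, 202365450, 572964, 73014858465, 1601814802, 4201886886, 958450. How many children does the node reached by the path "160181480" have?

1

The children of the "160181480" node are the distinct next characters among strings starting with "160181480".
Distinct next characters after "160181480": 2.
That node has 1 child edge.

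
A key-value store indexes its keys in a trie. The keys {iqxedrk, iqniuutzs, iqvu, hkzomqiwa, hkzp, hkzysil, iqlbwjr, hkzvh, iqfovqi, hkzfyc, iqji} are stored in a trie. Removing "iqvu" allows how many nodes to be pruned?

After clearing the end-marker at "iqvu", prune upward until reaching a node still needed by another word.
The suffix "vu" (2 nodes) is used only by "iqvu"; the node for "iq" still has the child "x", so pruning stops there.
Nodes removed: 2

2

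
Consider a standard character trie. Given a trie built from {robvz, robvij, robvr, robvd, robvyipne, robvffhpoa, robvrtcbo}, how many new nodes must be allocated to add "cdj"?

No existing word starts with "c", so every character of "cdj" needs a new node.
3 − 0 = 3 new nodes.

3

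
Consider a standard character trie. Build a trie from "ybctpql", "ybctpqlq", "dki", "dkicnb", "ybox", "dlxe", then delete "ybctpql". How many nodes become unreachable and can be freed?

Walk "ybctpql" from the leaf back toward the root, removing each node that no remaining word uses.
Every node on "ybctpql" is still needed (e.g. by "ybctpqlq"), so nothing is freed.
Nodes removed: 0

0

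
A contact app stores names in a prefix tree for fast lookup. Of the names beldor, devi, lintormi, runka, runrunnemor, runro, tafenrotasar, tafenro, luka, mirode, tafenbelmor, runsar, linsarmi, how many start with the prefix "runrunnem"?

Walk to "runrunnem"; the words in its subtree are exactly those with that prefix.
Matches: "runrunnemor"
Count: 1

1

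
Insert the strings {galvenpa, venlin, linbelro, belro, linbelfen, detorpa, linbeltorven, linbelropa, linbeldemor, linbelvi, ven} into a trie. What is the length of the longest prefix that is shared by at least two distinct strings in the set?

The deepest shared node is where two words last agree before diverging.
"linbelro" and "linbelropa" agree on "linbelro" (8 characters) before diverging; nothing deeper is shared.
Longest shared-prefix length: 8

8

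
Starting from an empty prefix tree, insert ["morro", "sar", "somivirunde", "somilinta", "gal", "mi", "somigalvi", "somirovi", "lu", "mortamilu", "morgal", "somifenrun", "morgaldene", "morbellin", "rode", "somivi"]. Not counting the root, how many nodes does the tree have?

67

Trace insertions, counting only characters that open a new branch:
  "morro" → 5 new (m, o, r, r, o)
  "sar" → 3 new (s, a, r)
  "somivirunde" → prefix "s" already present; 10 new (o, m, i, v, i, r, u, n, d, e)
  "somilinta" → prefix "somi" already present; 5 new (l, i, n, t, a)
  "gal" → 3 new (g, a, l)
  "mi" → prefix "m" already present; 1 new (i)
  "somigalvi" → prefix "somi" already present; 5 new (g, a, l, v, i)
  "somirovi" → prefix "somi" already present; 4 new (r, o, v, i)
  "lu" → 2 new (l, u)
  "mortamilu" → prefix "mor" already present; 6 new (t, a, m, i, l, u)
  "morgal" → prefix "mor" already present; 3 new (g, a, l)
  "somifenrun" → prefix "somi" already present; 6 new (f, e, n, r, u, n)
  "morgaldene" → prefix "morgal" already present; 4 new (d, e, n, e)
  "morbellin" → prefix "mor" already present; 6 new (b, e, l, l, i, n)
  "rode" → 4 new (r, o, d, e)
  "somivi" → prefix "somivi" already present; 0 new (none)
Total nodes = 5 + 3 + 10 + 5 + 3 + 1 + 5 + 4 + 2 + 6 + 3 + 6 + 4 + 6 + 4 + 0 = 67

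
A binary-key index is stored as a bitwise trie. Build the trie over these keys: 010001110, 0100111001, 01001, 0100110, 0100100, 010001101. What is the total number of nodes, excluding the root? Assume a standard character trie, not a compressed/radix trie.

20

Insert word by word; a character creates a node only if that edge doesn't already exist:
  "010001110" → 9 new (0, 1, 0, 0, 0, 1, 1, 1, 0)
  "0100111001" → prefix "0100" already present; 6 new (1, 1, 1, 0, 0, 1)
  "01001" → prefix "01001" already present; 0 new (none)
  "0100110" → prefix "010011" already present; 1 new (0)
  "0100100" → prefix "01001" already present; 2 new (0, 0)
  "010001101" → prefix "0100011" already present; 2 new (0, 1)
Total nodes = 9 + 6 + 0 + 1 + 2 + 2 = 20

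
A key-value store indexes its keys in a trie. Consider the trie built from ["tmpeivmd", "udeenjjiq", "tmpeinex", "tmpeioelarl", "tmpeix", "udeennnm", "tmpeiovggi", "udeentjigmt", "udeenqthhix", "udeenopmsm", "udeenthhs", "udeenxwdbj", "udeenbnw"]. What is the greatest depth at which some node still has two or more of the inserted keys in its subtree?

6

The deepest shared node is where two words last agree before diverging.
e.g. "tmpeioelarl" and "tmpeiovggi" share the prefix "tmpeio" of length 6; no pair shares a longer one.
Longest shared-prefix length: 6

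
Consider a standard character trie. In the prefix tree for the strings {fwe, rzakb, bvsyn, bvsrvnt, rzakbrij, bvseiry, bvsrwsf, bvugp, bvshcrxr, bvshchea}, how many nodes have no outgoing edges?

9

Leaves are exactly the stored words that no other stored word extends.
Those words: "bvseiry", "bvshchea", "bvshcrxr", "bvsrvnt", "bvsrwsf", "bvsyn", "bvugp", "fwe", "rzakbrij"
Leaf count: 9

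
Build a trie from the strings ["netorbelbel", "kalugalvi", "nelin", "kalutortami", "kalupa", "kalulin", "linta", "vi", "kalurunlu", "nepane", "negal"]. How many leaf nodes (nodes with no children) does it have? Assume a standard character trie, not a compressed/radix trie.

A leaf is a node with no children — equivalently, the end of a word that is not a proper prefix of any other stored word.
Those words: "kalugalvi", "kalulin", "kalupa", "kalurunlu", "kalutortami", "linta", "negal", "nelin", "nepane", "netorbelbel", "vi"
Leaf count: 11

11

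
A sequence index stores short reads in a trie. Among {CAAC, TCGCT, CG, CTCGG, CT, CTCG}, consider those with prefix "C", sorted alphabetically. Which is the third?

Words with prefix "C", in lexicographic order: "CAAC", "CG", "CT", "CTCG", "CTCGG"
Position 3: CT

CT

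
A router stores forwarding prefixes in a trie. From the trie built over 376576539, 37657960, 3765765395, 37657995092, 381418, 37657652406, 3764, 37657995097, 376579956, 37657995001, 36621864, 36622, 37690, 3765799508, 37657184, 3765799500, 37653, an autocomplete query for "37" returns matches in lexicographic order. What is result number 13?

376579956

Filter for "37…" and sort: "3764", "37653", "37657184", "37657652406", "376576539", "3765765395", "37657960", "3765799500", "37657995001", "3765799508", "37657995092", "37657995097", "376579956", "37690"
Position 13: 376579956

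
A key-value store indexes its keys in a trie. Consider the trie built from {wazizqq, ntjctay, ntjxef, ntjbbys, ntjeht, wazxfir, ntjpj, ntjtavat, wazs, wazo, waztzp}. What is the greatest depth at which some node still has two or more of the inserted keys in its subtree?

The deepest shared node is where two words last agree before diverging.
e.g. "ntjbbys" and "ntjctay" share the prefix "ntj" of length 3; no pair shares a longer one.
Longest shared-prefix length: 3

3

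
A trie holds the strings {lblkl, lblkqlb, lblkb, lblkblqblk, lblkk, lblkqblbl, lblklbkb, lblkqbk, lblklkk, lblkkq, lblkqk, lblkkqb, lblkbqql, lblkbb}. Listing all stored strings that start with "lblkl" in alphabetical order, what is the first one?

lblkl

Filter for "lblkl…" and sort: "lblkl", "lblklbkb", "lblklkk"
The 1st is lblkl.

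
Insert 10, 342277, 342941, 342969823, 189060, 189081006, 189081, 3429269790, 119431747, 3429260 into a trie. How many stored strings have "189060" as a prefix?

1

Traverse to the node for "189060", then collect every word in that subtree.
Words under "189060": 189060
Count: 1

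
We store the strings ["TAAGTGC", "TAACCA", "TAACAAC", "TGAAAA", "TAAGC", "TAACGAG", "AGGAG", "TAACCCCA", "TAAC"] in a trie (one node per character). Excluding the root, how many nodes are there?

Trie structure (* marks end of a word):
(root)
├─ A
│  └─ G
│     └─ G
│        └─ A
│           └─ G *
└─ T
   ├─ A
   │  └─ A
   │     ├─ C *
   │     │  ├─ A
   │     │  │  └─ A
   │     │  │     └─ C *
   │     │  ├─ C
   │     │  │  ├─ A *
   │     │  │  └─ C
   │     │  │     └─ C
   │     │  │        └─ A *
   │     │  └─ G
   │     │     └─ A
   │     │        └─ G *
   │     └─ G
   │        ├─ C *
   │        └─ T
   │           └─ G
   │              └─ C *
   └─ G
      └─ A
         └─ A
            └─ A
               └─ A *
Counting every labelled node above: 30.

30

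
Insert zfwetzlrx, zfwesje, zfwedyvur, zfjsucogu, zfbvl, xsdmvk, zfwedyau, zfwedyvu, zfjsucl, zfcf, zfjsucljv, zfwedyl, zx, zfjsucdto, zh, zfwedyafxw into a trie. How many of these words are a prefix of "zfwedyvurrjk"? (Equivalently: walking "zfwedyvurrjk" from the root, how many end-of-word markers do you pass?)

2

Traverse "zfwedyvurrjk" character by character; count nodes along the way that are marked as word ends.
Prefixes of the query that are stored words: "zfwedyvu", "zfwedyvur"
Count: 2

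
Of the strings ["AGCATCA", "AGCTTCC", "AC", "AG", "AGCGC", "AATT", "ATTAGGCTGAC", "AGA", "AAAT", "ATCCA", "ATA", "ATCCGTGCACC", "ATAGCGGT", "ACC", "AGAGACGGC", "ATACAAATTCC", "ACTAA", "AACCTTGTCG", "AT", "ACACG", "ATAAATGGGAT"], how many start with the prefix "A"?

21

Traverse to the node for "A", then collect every word in that subtree.
Matches: "AAAT", "AACCTTGTCG", "AATT", "AC", "ACACG", "ACC", "ACTAA", "AG", "AGA", "AGAGACGGC", "AGCATCA", "AGCGC", "AGCTTCC", "AT", "ATA", "ATAAATGGGAT", "ATACAAATTCC", "ATAGCGGT", "ATCCA", "ATCCGTGCACC", "ATTAGGCTGAC"
Count: 21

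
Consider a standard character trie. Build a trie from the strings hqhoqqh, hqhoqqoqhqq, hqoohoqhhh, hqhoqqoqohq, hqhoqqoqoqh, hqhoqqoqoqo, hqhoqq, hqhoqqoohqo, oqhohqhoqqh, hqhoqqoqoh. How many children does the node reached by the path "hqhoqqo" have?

2

The children of the "hqhoqqo" node are the distinct next characters among strings starting with "hqhoqqo".
Distinct next characters after "hqhoqqo": o, q.
That node has 2 child edges.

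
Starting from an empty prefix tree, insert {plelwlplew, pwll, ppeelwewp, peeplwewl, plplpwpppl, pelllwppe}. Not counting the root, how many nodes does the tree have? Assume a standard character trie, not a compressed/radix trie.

44

Insert word by word; a character creates a node only if that edge doesn't already exist:
  "plelwlplew" → 10 new (p, l, e, l, w, l, p, l, e, w)
  "pwll" → prefix "p" already present; 3 new (w, l, l)
  "ppeelwewp" → prefix "p" already present; 8 new (p, e, e, l, w, e, w, p)
  "peeplwewl" → prefix "p" already present; 8 new (e, e, p, l, w, e, w, l)
  "plplpwpppl" → prefix "pl" already present; 8 new (p, l, p, w, p, p, p, l)
  "pelllwppe" → prefix "pe" already present; 7 new (l, l, l, w, p, p, e)
Total nodes = 10 + 3 + 8 + 8 + 8 + 7 = 44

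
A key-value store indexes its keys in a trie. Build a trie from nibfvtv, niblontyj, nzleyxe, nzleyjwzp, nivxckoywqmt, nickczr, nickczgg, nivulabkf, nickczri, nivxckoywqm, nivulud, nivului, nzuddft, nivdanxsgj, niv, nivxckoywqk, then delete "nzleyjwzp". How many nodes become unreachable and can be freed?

After clearing the end-marker at "nzleyjwzp", prune upward until reaching a node still needed by another word.
The suffix "jwzp" (4 nodes) is used only by "nzleyjwzp"; the node for "nzley" still has the child "x", so pruning stops there.
Nodes removed: 4

4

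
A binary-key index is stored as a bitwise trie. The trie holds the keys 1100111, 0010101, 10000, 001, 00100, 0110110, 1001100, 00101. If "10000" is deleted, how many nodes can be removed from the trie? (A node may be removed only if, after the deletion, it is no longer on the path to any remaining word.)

After clearing the end-marker at "10000", prune upward until reaching a node still needed by another word.
The suffix "00" (2 nodes) is used only by "10000"; the node for "100" still has the child "1", so pruning stops there.
Nodes removed: 2

2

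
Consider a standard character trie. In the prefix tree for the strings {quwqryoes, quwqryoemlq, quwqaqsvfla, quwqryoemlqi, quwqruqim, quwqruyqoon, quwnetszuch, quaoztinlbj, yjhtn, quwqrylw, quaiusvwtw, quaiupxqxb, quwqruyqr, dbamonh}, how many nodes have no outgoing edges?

A leaf is a node with no children — equivalently, the end of a word that is not a proper prefix of any other stored word.
Those words: "dbamonh", "quaiupxqxb", "quaiusvwtw", "quaoztinlbj", "quwnetszuch", "quwqaqsvfla", "quwqruqim", "quwqruyqoon", "quwqruyqr", "quwqrylw", "quwqryoemlqi", "quwqryoes", "yjhtn"
Leaf count: 13

13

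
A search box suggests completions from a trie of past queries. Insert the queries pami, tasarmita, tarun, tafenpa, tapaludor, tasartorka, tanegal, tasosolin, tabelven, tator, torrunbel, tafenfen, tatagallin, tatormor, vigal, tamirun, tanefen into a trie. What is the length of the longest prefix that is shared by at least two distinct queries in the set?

5

Look for the deepest trie node that still has at least two words in its subtree.
"tafenfen" and "tafenpa" agree on "tafen" (5 characters) before diverging; nothing deeper is shared.
Longest shared-prefix length: 5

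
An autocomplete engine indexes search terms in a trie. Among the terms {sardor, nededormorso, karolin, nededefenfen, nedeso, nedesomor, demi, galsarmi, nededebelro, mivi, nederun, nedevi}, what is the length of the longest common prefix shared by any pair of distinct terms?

The deepest shared node is where two words last agree before diverging.
e.g. "nededebelro" and "nededefenfen" share the prefix "nedede" of length 6; no pair shares a longer one.
Longest shared-prefix length: 6

6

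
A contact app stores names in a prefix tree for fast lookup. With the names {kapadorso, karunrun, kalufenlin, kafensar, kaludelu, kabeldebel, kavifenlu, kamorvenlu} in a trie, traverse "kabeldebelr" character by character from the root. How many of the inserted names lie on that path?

Traverse "kabeldebelr" character by character; count nodes along the way that are marked as word ends.
Prefixes of the query that are stored words: "kabeldebel"
Count: 1

1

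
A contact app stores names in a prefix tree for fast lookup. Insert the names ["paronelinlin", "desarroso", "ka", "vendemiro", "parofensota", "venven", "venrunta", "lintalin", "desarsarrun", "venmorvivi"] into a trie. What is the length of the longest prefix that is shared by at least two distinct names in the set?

5

The deepest shared node is where two words last agree before diverging.
"desarroso" and "desarsarrun" agree on "desar" (5 characters) before diverging; nothing deeper is shared.
Longest shared-prefix length: 5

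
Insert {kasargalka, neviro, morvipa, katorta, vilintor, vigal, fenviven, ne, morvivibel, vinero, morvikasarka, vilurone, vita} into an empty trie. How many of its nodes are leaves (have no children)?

A leaf is a node with no children — equivalently, the end of a word that is not a proper prefix of any other stored word.
Those words: "fenviven", "kasargalka", "katorta", "morvikasarka", "morvipa", "morvivibel", "neviro", "vigal", "vilintor", "vilurone", "vinero", "vita"
Leaf count: 12

12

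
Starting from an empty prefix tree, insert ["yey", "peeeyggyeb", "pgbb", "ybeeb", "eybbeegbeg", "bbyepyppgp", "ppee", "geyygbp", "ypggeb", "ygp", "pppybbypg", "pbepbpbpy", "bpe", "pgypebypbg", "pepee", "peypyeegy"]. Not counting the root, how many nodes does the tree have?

92

For each word, the new-node count is its length minus the longest prefix already in the trie:
  "yey" → 3 new (y, e, y)
  "peeeyggyeb" → 10 new (p, e, e, e, y, g, g, y, e, b)
  "pgbb" → prefix "p" already present; 3 new (g, b, b)
  "ybeeb" → prefix "y" already present; 4 new (b, e, e, b)
  "eybbeegbeg" → 10 new (e, y, b, b, e, e, g, b, e, g)
  "bbyepyppgp" → 10 new (b, b, y, e, p, y, p, p, g, p)
  "ppee" → prefix "p" already present; 3 new (p, e, e)
  "geyygbp" → 7 new (g, e, y, y, g, b, p)
  "ypggeb" → prefix "y" already present; 5 new (p, g, g, e, b)
  "ygp" → prefix "y" already present; 2 new (g, p)
  "pppybbypg" → prefix "pp" already present; 7 new (p, y, b, b, y, p, g)
  "pbepbpbpy" → prefix "p" already present; 8 new (b, e, p, b, p, b, p, y)
  "bpe" → prefix "b" already present; 2 new (p, e)
  "pgypebypbg" → prefix "pg" already present; 8 new (y, p, e, b, y, p, b, g)
  "pepee" → prefix "pe" already present; 3 new (p, e, e)
  "peypyeegy" → prefix "pe" already present; 7 new (y, p, y, e, e, g, y)
Total nodes = 3 + 10 + 3 + 4 + 10 + 10 + 3 + 7 + 5 + 2 + 7 + 8 + 2 + 8 + 3 + 7 = 92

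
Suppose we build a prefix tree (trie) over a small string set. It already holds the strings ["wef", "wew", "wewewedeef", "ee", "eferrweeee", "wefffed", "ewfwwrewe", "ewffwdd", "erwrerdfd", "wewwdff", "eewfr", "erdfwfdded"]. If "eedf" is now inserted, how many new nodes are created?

Walking "eedf" from the root, the first 2 characters ("ee") follow existing edges; "d" is the first miss.
So 4 − 2 = 2 new nodes.

2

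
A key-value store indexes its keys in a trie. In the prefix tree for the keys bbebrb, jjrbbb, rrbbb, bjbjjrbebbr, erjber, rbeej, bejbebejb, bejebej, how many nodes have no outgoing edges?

A leaf is a node with no children — equivalently, the end of a word that is not a proper prefix of any other stored word.
Those words: "bbebrb", "bejbebejb", "bejebej", "bjbjjrbebbr", "erjber", "jjrbbb", "rbeej", "rrbbb"
Leaf count: 8

8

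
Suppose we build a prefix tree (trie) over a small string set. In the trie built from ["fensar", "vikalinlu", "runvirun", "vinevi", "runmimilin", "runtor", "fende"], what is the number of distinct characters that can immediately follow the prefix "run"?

The children of the "run" node are the distinct next characters among strings starting with "run".
Distinct next characters after "run": m, t, v.
That node has 3 child edges.

3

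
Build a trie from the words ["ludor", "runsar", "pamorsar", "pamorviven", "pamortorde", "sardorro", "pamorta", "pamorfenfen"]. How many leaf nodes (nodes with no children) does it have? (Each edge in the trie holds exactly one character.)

A leaf is a node with no children — equivalently, the end of a word that is not a proper prefix of any other stored word.
Those words: "ludor", "pamorfenfen", "pamorsar", "pamorta", "pamortorde", "pamorviven", "runsar", "sardorro"
Leaf count: 8

8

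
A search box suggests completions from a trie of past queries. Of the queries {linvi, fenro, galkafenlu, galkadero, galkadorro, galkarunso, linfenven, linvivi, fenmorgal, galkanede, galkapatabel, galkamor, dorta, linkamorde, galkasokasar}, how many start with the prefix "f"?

2

Filter for entries beginning with "f":
Words under "f": fenmorgal, fenro
Count: 2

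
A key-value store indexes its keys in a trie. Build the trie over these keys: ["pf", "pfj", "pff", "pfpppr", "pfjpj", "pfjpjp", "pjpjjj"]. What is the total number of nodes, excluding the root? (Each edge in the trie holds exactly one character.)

16

Count nodes per top-level branch (shared prefixes stored once):
  'p'-branch (pf, pff, pfj, pfjpj, pfjpjp, pfpppr, pjpjjj): 16 nodes
Sum: 16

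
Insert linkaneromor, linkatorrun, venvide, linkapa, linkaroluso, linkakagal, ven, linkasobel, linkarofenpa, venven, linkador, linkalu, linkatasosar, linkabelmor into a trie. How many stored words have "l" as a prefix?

11

Walk to "l"; the words in its subtree are exactly those with that prefix.
Matches: "linkabelmor", "linkador", "linkakagal", "linkalu", "linkaneromor", "linkapa", "linkarofenpa", "linkaroluso", "linkasobel", "linkatasosar", "linkatorrun"
Count: 11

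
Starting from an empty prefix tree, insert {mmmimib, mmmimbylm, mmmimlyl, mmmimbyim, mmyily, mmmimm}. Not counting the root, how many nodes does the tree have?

Count nodes per top-level branch (shared prefixes stored once):
  'm'-branch (mmmimbyim, mmmimbylm, mmmimib, mmmimlyl, mmmimm, mmyily): 21 nodes
Sum: 21

21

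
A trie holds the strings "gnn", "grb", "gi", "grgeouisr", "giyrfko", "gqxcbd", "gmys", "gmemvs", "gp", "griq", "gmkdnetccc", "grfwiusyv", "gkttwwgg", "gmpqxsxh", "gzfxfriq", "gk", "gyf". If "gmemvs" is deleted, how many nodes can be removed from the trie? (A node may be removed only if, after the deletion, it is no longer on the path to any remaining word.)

Walk "gmemvs" from the leaf back toward the root, removing each node that no remaining word uses.
The suffix "emvs" (4 nodes) is used only by "gmemvs"; the node for "gm" still has the child "y", so pruning stops there.
Nodes removed: 4

4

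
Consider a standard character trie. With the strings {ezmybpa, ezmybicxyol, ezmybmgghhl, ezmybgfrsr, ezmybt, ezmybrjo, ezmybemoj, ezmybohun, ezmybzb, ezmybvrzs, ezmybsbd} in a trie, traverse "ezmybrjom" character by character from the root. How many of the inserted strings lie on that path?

Traverse "ezmybrjom" character by character; count nodes along the way that are marked as word ends.
Prefixes of the query that are stored words: "ezmybrjo"
Count: 1

1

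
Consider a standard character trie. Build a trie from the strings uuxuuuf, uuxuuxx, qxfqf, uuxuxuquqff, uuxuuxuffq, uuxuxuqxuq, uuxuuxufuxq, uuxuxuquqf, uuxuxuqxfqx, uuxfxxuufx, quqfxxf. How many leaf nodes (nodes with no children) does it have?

10

A leaf is a node with no children — equivalently, the end of a word that is not a proper prefix of any other stored word.
Those words: "quqfxxf", "qxfqf", "uuxfxxuufx", "uuxuuuf", "uuxuuxuffq", "uuxuuxufuxq", "uuxuuxx", "uuxuxuquqff", "uuxuxuqxfqx", "uuxuxuqxuq"
Leaf count: 10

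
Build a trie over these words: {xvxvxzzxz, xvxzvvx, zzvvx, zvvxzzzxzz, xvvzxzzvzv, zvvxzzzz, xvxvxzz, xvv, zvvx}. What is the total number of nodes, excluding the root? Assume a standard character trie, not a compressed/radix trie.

Trace insertions, counting only characters that open a new branch:
  "xvxvxzzxz" → 9 new (x, v, x, v, x, z, z, x, z)
  "xvxzvvx" → prefix "xvx" already present; 4 new (z, v, v, x)
  "zzvvx" → 5 new (z, z, v, v, x)
  "zvvxzzzxzz" → prefix "z" already present; 9 new (v, v, x, z, z, z, x, z, z)
  "xvvzxzzvzv" → prefix "xv" already present; 8 new (v, z, x, z, z, v, z, v)
  "zvvxzzzz" → prefix "zvvxzzz" already present; 1 new (z)
  "xvxvxzz" → prefix "xvxvxzz" already present; 0 new (none)
  "xvv" → prefix "xvv" already present; 0 new (none)
  "zvvx" → prefix "zvvx" already present; 0 new (none)
Total nodes = 9 + 4 + 5 + 9 + 8 + 1 + 0 + 0 + 0 = 36

36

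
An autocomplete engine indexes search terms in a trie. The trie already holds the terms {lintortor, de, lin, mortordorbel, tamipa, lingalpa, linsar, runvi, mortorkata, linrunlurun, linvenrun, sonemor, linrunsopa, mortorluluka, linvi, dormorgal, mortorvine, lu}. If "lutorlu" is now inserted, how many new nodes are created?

The longest prefix of "lutorlu" already in the trie is "lu" (length 2).
Each of the 5 remaining characters creates one node.

5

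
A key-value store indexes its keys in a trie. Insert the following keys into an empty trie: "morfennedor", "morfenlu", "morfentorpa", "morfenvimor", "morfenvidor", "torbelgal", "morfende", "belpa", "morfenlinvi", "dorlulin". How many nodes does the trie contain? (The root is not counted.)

54

For each word, the new-node count is its length minus the longest prefix already in the trie:
  "morfennedor" → 11 new (m, o, r, f, e, n, n, e, d, o, r)
  "morfenlu" → prefix "morfen" already present; 2 new (l, u)
  "morfentorpa" → prefix "morfen" already present; 5 new (t, o, r, p, a)
  "morfenvimor" → prefix "morfen" already present; 5 new (v, i, m, o, r)
  "morfenvidor" → prefix "morfenvi" already present; 3 new (d, o, r)
  "torbelgal" → 9 new (t, o, r, b, e, l, g, a, l)
  "morfende" → prefix "morfen" already present; 2 new (d, e)
  "belpa" → 5 new (b, e, l, p, a)
  "morfenlinvi" → prefix "morfenl" already present; 4 new (i, n, v, i)
  "dorlulin" → 8 new (d, o, r, l, u, l, i, n)
Total nodes = 11 + 2 + 5 + 5 + 3 + 9 + 2 + 5 + 4 + 8 = 54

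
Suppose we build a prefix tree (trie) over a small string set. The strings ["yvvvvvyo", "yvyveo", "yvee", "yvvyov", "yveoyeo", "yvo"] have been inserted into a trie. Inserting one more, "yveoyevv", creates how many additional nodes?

2

The longest prefix of "yveoyevv" already in the trie is "yveoye" (length 6).
So 8 − 6 = 2 new nodes.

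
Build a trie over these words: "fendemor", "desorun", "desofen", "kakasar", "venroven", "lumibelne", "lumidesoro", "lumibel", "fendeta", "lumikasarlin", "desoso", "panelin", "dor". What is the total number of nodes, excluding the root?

Count nodes per top-level branch (shared prefixes stored once):
  'd'-branch (desofen, desorun, desoso, dor): 14 nodes
  'f'-branch (fendemor, fendeta): 10 nodes
  'k'-branch (kakasar): 7 nodes
  'l'-branch (lumibel, lumibelne, lumidesoro, lumikasarlin): 23 nodes
  'p'-branch (panelin): 7 nodes
  'v'-branch (venroven): 8 nodes
Sum: 69

69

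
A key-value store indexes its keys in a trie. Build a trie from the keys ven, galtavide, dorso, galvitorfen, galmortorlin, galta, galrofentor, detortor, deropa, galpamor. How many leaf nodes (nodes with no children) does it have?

Leaves are exactly the stored words that no other stored word extends.
Those words: "deropa", "detortor", "dorso", "galmortorlin", "galpamor", "galrofentor", "galtavide", "galvitorfen", "ven"
Leaf count: 9

9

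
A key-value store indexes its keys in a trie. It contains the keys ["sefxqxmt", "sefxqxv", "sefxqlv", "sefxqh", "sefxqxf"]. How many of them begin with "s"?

Filter for entries beginning with "s":
Matches: "sefxqh", "sefxqlv", "sefxqxf", "sefxqxmt", "sefxqxv"
Count: 5

5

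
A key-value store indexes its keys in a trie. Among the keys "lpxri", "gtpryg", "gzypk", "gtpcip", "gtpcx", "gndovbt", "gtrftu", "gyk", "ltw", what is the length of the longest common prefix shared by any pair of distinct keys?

4

The deepest shared node is where two words last agree before diverging.
e.g. "gtpcip" and "gtpcx" share the prefix "gtpc" of length 4; no pair shares a longer one.
Longest shared-prefix length: 4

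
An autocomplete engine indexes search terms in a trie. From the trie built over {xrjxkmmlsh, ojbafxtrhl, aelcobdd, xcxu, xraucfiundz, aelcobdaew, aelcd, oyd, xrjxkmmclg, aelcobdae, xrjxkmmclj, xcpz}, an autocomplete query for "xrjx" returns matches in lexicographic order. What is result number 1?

Filter for "xrjx…" and sort: "xrjxkmmclg", "xrjxkmmclj", "xrjxkmmlsh"
The 1st is xrjxkmmclg.

xrjxkmmclg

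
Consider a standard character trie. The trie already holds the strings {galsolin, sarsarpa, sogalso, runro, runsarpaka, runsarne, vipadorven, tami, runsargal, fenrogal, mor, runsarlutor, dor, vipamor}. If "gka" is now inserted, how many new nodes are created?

2

"g" is already a path in the trie; the remaining "ka" must be added.
New nodes needed: |"gka"| − 1 = 3 − 1 = 2.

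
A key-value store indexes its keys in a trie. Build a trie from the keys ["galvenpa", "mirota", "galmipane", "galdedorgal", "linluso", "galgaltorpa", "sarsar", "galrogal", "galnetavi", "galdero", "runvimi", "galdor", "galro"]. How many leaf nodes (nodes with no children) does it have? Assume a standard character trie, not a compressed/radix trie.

12

A leaf is a node with no children — equivalently, the end of a word that is not a proper prefix of any other stored word.
Those words: "galdedorgal", "galdero", "galdor", "galgaltorpa", "galmipane", "galnetavi", "galrogal", "galvenpa", "linluso", "mirota", "runvimi", "sarsar"
Leaf count: 12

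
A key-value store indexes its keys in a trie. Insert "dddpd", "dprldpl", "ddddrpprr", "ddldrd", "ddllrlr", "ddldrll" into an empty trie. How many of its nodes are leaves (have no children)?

6

Leaves are exactly the stored words that no other stored word extends.
Those words: "ddddrpprr", "dddpd", "ddldrd", "ddldrll", "ddllrlr", "dprldpl"
Leaf count: 6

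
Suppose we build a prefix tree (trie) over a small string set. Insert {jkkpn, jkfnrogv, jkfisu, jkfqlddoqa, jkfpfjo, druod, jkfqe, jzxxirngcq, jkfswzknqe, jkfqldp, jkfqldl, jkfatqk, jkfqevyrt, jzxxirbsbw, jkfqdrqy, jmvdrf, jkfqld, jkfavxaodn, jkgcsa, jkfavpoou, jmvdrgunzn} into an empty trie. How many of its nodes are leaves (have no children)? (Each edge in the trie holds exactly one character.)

19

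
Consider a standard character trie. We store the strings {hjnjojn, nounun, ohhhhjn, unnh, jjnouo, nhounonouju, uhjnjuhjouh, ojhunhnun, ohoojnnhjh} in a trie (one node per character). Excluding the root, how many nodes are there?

For each word, the new-node count is its length minus the longest prefix already in the trie:
  "hjnjojn" → 7 new (h, j, n, j, o, j, n)
  "nounun" → 6 new (n, o, u, n, u, n)
  "ohhhhjn" → 7 new (o, h, h, h, h, j, n)
  "unnh" → 4 new (u, n, n, h)
  "jjnouo" → 6 new (j, j, n, o, u, o)
  "nhounonouju" → prefix "n" already present; 10 new (h, o, u, n, o, n, o, u, j, u)
  "uhjnjuhjouh" → prefix "u" already present; 10 new (h, j, n, j, u, h, j, o, u, h)
  "ojhunhnun" → prefix "o" already present; 8 new (j, h, u, n, h, n, u, n)
  "ohoojnnhjh" → prefix "oh" already present; 8 new (o, o, j, n, n, h, j, h)
Total nodes = 7 + 6 + 7 + 4 + 6 + 10 + 10 + 8 + 8 = 66

66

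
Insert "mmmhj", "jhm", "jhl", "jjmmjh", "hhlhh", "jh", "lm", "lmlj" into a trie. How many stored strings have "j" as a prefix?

Walk to "j"; the words in its subtree are exactly those with that prefix.
Matches: "jh", "jhl", "jhm", "jjmmjh"
Count: 4

4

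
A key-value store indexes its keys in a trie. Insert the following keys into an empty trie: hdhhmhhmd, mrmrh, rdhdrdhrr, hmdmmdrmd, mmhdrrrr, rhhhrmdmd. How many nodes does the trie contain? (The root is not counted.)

46

Insert word by word; a character creates a node only if that edge doesn't already exist:
  "hdhhmhhmd" → 9 new (h, d, h, h, m, h, h, m, d)
  "mrmrh" → 5 new (m, r, m, r, h)
  "rdhdrdhrr" → 9 new (r, d, h, d, r, d, h, r, r)
  "hmdmmdrmd" → prefix "h" already present; 8 new (m, d, m, m, d, r, m, d)
  "mmhdrrrr" → prefix "m" already present; 7 new (m, h, d, r, r, r, r)
  "rhhhrmdmd" → prefix "r" already present; 8 new (h, h, h, r, m, d, m, d)
Total nodes = 9 + 5 + 9 + 8 + 7 + 8 = 46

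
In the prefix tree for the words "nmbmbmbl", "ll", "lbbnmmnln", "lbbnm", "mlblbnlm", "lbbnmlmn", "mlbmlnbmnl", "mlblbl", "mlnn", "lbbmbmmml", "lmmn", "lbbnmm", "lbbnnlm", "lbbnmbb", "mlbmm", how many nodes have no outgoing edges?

A leaf is a node with no children — equivalently, the end of a word that is not a proper prefix of any other stored word.
Those words: "lbbmbmmml", "lbbnmbb", "lbbnmlmn", "lbbnmmnln", "lbbnnlm", "ll", "lmmn", "mlblbl", "mlblbnlm", "mlbmlnbmnl", "mlbmm", "mlnn", "nmbmbmbl"
Leaf count: 13

13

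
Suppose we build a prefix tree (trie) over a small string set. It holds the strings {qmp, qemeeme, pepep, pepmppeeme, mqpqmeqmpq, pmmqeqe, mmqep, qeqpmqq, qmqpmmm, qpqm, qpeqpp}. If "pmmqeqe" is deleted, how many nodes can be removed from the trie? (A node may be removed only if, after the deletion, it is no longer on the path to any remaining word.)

6

After clearing the end-marker at "pmmqeqe", prune upward until reaching a node still needed by another word.
The suffix "mmqeqe" (6 nodes) is used only by "pmmqeqe"; the node for "p" still has the child "e", so pruning stops there.
Nodes removed: 6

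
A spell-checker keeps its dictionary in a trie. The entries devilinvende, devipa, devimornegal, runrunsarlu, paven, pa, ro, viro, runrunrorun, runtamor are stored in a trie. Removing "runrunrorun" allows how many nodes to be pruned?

Walk "runrunrorun" from the leaf back toward the root, removing each node that no remaining word uses.
The suffix "rorun" (5 nodes) is used only by "runrunrorun"; the node for "runrun" still has the child "s", so pruning stops there.
Nodes removed: 5

5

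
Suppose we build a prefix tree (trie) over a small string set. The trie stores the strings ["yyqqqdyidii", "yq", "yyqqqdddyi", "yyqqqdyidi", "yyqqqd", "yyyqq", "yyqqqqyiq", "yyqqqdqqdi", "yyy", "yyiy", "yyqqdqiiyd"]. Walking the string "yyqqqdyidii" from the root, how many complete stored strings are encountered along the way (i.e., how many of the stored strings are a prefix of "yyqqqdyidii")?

3

Check each prefix of "yyqqqdyidii" against the stored set — each match is an end-marker on the path.
Prefixes of the query that are stored words: "yyqqqd", "yyqqqdyidi", "yyqqqdyidii"
Count: 3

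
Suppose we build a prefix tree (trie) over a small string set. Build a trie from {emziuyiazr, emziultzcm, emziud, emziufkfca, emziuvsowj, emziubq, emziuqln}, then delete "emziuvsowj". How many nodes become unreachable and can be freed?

5

A node on "emziuvsowj"'s path can go only if nothing else ends at it or branches off below it.
The suffix "vsowj" (5 nodes) is used only by "emziuvsowj"; the node for "emziu" still has the child "y", so pruning stops there.
Nodes removed: 5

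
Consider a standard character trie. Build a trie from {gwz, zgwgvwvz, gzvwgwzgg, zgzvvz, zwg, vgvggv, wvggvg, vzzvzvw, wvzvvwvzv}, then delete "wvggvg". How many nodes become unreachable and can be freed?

4

Walk "wvggvg" from the leaf back toward the root, removing each node that no remaining word uses.
The suffix "ggvg" (4 nodes) is used only by "wvggvg"; the node for "wv" still has the child "z", so pruning stops there.
Nodes removed: 4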